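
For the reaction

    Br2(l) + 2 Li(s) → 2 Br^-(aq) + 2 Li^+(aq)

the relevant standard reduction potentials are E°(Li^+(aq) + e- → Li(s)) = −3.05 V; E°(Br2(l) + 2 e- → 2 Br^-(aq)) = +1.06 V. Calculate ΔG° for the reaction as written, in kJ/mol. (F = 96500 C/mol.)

−793 kJ/mol

In the reaction as written Br2(l) is reduced, so the Br₂/Br⁻ couple is the cathode and Li⁺/Li is the anode.
E°cell = +1.06 − (−3.05) = +4.11 V; balancing electrons gives n = 2.
ΔG° = −nFE°cell = −(2)(96500)(+4.11) J/mol = −793 kJ/mol.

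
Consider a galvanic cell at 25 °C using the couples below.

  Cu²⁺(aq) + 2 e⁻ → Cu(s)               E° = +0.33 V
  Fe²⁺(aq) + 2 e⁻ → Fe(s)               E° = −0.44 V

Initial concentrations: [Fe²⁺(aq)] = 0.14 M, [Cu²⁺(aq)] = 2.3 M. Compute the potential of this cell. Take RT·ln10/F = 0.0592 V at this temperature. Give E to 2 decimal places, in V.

+0.81 V

The Cu²⁺/Cu couple has the more positive E°, so it is the cathode; Fe²⁺/Fe is the anode.
The standard potential is +0.33 − (−0.44) = +0.77 V and the balanced reaction transfers n = 2 electrons.
Balancing gives Cu²⁺(aq) + Fe(s) → Cu(s) + Fe²⁺(aq); hence Q = [Fe²⁺(aq)] / [Cu²⁺(aq)] = 0.0609 (log Q = −1.216).
E = E° − (0.0592/n)·log Q = +0.77 − (0.0592/2)(−1.216) = +0.81 V.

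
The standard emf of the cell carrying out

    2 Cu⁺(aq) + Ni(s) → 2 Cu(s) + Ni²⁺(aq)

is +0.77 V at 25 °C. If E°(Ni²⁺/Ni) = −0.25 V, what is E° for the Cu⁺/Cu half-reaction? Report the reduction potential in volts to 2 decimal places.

In the reaction as written the Cu⁺/Cu couple is reduced (cathode) and Ni²⁺/Ni is oxidized (anode), so E°cell = E°(Cu⁺/Cu) − E°(Ni²⁺/Ni).
E°(Cu⁺/Cu) = E°cell + E°(anode) = +0.77 + (−0.25) = +0.52 V.

+0.52 V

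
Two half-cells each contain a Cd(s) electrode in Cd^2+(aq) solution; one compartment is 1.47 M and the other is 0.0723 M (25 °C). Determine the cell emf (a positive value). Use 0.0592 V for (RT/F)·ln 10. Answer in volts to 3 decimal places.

For a concentration cell E°cell = 0, since both electrodes use the same couple.
The compartment with the higher Cd^2+(aq) concentration (1.47 M) acts as the cathode; ions are reduced there and produced at the dilute (0.0723 M) anode.
With n = 2, Ecell = −(0.0592/2)·log([dilute]/[conc]) = −(0.0592/2)·log(0.0723/1.47) = +0.039 V.

0.039 V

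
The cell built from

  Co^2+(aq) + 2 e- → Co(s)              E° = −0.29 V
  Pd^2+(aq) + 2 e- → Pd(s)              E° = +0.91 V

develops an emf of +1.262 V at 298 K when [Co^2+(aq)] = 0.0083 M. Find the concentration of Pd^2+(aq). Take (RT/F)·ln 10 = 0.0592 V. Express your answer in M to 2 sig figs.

Pd²⁺/Pd is the cathode (higher E°); E°cell = +0.91 − (−0.29) = +1.20 V with n = 2.
Since E = E° − (0.0592/n)·log Q, log Q = n(E° − E)/0.0592 = −2.095.
Balancing electrons gives Pd^2+(aq) + Co(s) → Pd(s) + Co^2+(aq); thus Q = [Co^2+(aq)] / [Pd^2+(aq)].
Solving for the unknown gives log [Pd^2+(aq)] = 0.014, so [Pd^2+(aq)] ≈ 1.0 M.

1.0 M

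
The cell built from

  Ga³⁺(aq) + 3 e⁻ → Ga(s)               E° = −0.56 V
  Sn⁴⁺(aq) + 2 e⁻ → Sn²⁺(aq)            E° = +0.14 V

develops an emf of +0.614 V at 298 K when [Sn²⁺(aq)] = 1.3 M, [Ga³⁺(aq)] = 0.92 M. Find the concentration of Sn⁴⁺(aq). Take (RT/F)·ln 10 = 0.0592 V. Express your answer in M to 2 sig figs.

0.0015 M

The Sn⁴⁺/Sn²⁺ couple has the larger reduction potential, so it is the cathode: E°cell = +0.14 − (−0.56) = +0.70 V and n = 6.
From the Nernst equation, log Q = n(E° − E)/0.0592 = 6·(+0.70 − (+0.614))/0.0592 = 8.716.
For 3 Sn⁴⁺(aq) + 2 Ga(s) → 3 Sn²⁺(aq) + 2 Ga³⁺(aq), the reaction quotient is Q = ([Sn²⁺(aq)]^3·[Ga³⁺(aq)]^2) / [Sn⁴⁺(aq)]^3.
Substituting the known concentrations and solving, log [Sn⁴⁺(aq)] = −2.816 and [Sn⁴⁺(aq)] = 0.0015 M.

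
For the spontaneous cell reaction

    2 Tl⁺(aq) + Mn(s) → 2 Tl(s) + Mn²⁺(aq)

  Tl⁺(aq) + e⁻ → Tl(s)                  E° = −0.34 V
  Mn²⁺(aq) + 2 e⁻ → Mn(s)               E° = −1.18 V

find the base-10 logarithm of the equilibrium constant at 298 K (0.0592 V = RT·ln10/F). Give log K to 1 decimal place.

log K = 28.4

The Tl⁺/Tl couple is reduced (cathode); E°cell = −0.34 − (−1.18) = +0.84 V with n = 2.
At equilibrium E = 0, so log K = nE°cell / 0.0592 = (2)(+0.84) / 0.0592 = 28.4.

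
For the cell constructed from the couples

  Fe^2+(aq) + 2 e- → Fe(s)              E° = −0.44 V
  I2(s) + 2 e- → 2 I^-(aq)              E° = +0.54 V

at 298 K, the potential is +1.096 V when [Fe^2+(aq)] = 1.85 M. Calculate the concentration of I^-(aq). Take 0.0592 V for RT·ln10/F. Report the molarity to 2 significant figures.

The I₂/I⁻ couple has the larger reduction potential, so it is the cathode: E°cell = +0.54 − (−0.44) = +0.98 V and n = 2.
From the Nernst equation, log Q = n(E° − E)/0.0592 = 2·(+0.98 − (+1.096))/0.0592 = −3.919.
The balanced reaction is I2(s) + Fe(s) → 2 I^-(aq) + Fe^2+(aq), so Q = [I^-(aq)]^2·[Fe^2+(aq)].
Isolating [I^-(aq)] in Q = 10^{−3.919} yields log [I^-(aq)] = −2.093, i.e. 0.0081 M.

0.0081 M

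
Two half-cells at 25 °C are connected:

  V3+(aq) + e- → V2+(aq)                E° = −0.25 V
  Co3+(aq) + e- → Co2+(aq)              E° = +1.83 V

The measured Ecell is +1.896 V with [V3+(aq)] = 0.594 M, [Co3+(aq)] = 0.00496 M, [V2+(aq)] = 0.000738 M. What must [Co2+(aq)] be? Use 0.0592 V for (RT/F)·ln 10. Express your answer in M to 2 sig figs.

The Co³⁺/Co²⁺ couple has the larger reduction potential, so it is the cathode: E°cell = +1.83 − (−0.25) = +2.08 V and n = 1.
From the Nernst equation, log Q = n(E° − E)/0.0592 = 1·(+2.08 − (+1.896))/0.0592 = 3.108.
The balanced reaction is Co3+(aq) + V2+(aq) → Co2+(aq) + V3+(aq), so Q = ([Co2+(aq)]·[V3+(aq)]) / ([Co3+(aq)]·[V2+(aq)]).
Substituting the known concentrations and solving, log [Co2+(aq)] = −2.102 and [Co2+(aq)] = 0.0079 M.

0.0079 M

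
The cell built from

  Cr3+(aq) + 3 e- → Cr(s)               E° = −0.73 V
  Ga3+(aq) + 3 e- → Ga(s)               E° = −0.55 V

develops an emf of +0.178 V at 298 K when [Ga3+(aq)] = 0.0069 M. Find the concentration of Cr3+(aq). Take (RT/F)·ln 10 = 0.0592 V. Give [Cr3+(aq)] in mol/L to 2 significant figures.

0.0087 M

Ga³⁺/Ga is the cathode (higher E°); E°cell = −0.55 − (−0.73) = +0.18 V with n = 3.
From the Nernst equation, log Q = n(E° − E)/0.0592 = 3·(+0.18 − (+0.178))/0.0592 = 0.101.
The balanced reaction is Ga3+(aq) + Cr(s) → Ga(s) + Cr3+(aq), so Q = [Cr3+(aq)] / [Ga3+(aq)].
Substituting the known concentrations and solving, log [Cr3+(aq)] = −2.060 and [Cr3+(aq)] = 0.0087 M.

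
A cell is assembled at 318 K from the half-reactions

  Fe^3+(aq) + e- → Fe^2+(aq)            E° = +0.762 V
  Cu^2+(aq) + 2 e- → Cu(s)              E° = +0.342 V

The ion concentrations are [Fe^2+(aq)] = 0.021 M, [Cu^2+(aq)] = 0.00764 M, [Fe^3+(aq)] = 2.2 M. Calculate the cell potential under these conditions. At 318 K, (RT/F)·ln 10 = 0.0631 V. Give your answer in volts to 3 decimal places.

+0.614 V

Since E°(Fe³⁺/Fe²⁺) > E°(Cu²⁺/Cu), Fe³⁺/Fe²⁺ serves as the cathode.
E°cell = E°cat − E°an = +0.762 − (+0.342) = +0.420 V; n = 2.
Balancing gives 2 Fe^3+(aq) + Cu(s) → 2 Fe^2+(aq) + Cu^2+(aq); hence Q = ([Fe^2+(aq)]^2·[Cu^2+(aq)]) / [Fe^3+(aq)]^2 = 6.96×10^−7 (log Q = −6.157).
Applying E = E° − (RT ln10/nF)·log Q gives +0.420 − (0.0631/2)(−6.157) = +0.614 V.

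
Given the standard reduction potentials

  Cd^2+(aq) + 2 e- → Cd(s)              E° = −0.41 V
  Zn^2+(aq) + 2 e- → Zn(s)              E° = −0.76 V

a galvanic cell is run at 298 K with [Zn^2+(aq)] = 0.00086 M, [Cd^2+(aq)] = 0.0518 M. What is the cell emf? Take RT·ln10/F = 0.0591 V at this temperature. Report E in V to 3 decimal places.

+0.403 V

The Cd²⁺/Cd couple has the more positive E°, so it is the cathode; Zn²⁺/Zn is the anode.
E°cell = −0.41 − (−0.76) = +0.35 V, with n = 2 electrons transferred.
The balanced reaction is Cd^2+(aq) + Zn(s) → Cd(s) + Zn^2+(aq), so Q = [Zn^2+(aq)] / [Cd^2+(aq)] = 0.0166 and log Q = −1.780.
By the Nernst equation, E = +0.35 − (0.0591/2)·(−1.780) = +0.403 V.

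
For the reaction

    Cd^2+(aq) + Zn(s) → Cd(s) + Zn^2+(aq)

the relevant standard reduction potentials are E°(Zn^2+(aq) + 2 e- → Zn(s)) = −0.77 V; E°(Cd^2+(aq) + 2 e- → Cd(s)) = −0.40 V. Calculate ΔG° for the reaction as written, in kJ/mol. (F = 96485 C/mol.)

−71.4 kJ/mol

In the reaction as written Cd^2+(aq) is reduced, so the Cd²⁺/Cd couple is the cathode and Zn²⁺/Zn is the anode.
E°cell = −0.40 − (−0.77) = +0.37 V; balancing electrons gives n = 2.
ΔG° = −nFE°cell = −(2)(96485)(+0.37) J/mol = −71.4 kJ/mol.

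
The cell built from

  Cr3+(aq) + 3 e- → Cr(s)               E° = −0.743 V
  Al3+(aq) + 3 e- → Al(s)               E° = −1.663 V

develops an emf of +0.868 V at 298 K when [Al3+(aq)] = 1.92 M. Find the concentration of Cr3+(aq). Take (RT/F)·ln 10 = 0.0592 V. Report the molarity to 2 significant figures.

0.0044 M

With Cr³⁺/Cr at the cathode and Al³⁺/Al at the anode, E°cell = −0.743 − (−1.663) = +0.920 V (n = 3).
Rearranging E = E° − (0.0592/n)·log Q gives log Q = 3(+0.920 − (+0.868))/0.0592 = 2.635.
Balancing electrons gives Cr3+(aq) + Al(s) → Cr(s) + Al3+(aq); thus Q = [Al3+(aq)] / [Cr3+(aq)].
Substituting the known concentrations and solving, log [Cr3+(aq)] = −2.352 and [Cr3+(aq)] = 0.0044 M.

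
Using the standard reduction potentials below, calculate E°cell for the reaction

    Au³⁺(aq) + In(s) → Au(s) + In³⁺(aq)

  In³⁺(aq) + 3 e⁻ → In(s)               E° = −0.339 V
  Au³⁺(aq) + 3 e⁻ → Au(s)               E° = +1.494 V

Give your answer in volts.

In the reaction as written, Au³⁺(aq) is reduced (cathode) and In³⁺(aq) is produced by oxidation at the anode.
E°cell = E°(cathode) − E°(anode) = +1.494 − (−0.339) = +1.833 V.
The positive value indicates the reaction is spontaneous as written.

+1.833 V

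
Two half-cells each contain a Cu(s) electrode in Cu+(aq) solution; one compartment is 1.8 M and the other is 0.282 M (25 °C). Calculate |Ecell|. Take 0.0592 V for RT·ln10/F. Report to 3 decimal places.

For a concentration cell E°cell = 0, since both electrodes use the same couple.
The compartment with the higher Cu+(aq) concentration (1.8 M) acts as the cathode; ions are reduced there and produced at the dilute (0.282 M) anode.
With n = 1, Ecell = −(0.0592/1)·log([dilute]/[conc]) = −(0.0592/1)·log(0.282/1.8) = +0.048 V.

0.048 V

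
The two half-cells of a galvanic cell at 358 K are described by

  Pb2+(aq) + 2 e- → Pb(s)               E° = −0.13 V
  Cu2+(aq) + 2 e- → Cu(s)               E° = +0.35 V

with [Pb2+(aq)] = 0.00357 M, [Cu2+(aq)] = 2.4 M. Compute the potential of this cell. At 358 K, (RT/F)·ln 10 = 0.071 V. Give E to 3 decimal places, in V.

The Cu²⁺/Cu couple has the more positive E°, so it is the cathode; Pb²⁺/Pb is the anode.
E°cell = E°cat − E°an = +0.35 − (−0.13) = +0.48 V; n = 2.
For the overall reaction Cu2+(aq) + Pb(s) → Cu(s) + Pb2+(aq), Q = [Pb2+(aq)] / [Cu2+(aq)] = 0.00149, giving log Q = −2.828.
E = E° − (0.071/n)·log Q = +0.48 − (0.071/2)(−2.828) = +0.580 V.

+0.580 V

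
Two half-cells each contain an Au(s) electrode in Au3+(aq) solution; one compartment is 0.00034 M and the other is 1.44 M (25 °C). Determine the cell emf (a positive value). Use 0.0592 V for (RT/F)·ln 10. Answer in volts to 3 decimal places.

0.072 V

For a concentration cell E°cell = 0, since both electrodes use the same couple.
The compartment with the higher Au3+(aq) concentration (1.44 M) acts as the cathode; ions are reduced there and produced at the dilute (0.00034 M) anode.
With n = 3, Ecell = −(0.0592/3)·log([dilute]/[conc]) = −(0.0592/3)·log(0.00034/1.44) = +0.072 V.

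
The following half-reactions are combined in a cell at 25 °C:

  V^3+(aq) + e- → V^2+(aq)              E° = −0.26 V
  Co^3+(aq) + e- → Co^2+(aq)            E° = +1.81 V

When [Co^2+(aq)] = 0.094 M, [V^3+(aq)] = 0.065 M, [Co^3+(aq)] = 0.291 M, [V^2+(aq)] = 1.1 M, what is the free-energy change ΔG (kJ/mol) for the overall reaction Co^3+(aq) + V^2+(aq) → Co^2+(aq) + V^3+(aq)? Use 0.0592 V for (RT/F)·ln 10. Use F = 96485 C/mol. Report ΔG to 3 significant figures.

−210 kJ/mol

The standard cell potential is +1.81 − (−0.26) = +2.07 V, with n = 1 electron in the balanced equation.
The reaction quotient is ([Co^2+(aq)]·[V^3+(aq)]) / ([Co^3+(aq)]·[V^2+(aq)]) = 0.0191; by Nernst, E = +2.07 − (0.0592/1)(−1.719) = +2.1718 V.
ΔG = −nFE = −(1)(96485)(+2.1718) J/mol = −210 kJ/mol.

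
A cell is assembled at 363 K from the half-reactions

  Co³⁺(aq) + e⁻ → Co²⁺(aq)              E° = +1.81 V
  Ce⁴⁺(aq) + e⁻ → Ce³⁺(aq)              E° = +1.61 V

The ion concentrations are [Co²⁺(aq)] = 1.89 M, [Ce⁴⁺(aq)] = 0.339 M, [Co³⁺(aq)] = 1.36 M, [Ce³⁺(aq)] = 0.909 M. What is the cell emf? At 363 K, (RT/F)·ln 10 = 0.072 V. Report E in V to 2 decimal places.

Co³⁺/Co²⁺ is reduced (cathode, E° = +1.81 V) and Ce⁴⁺/Ce³⁺ is oxidized (anode).
E°cell = +1.81 − (+1.61) = +0.20 V, with n = 1 electron transferred.
For the overall reaction Co³⁺(aq) + Ce³⁺(aq) → Co²⁺(aq) + Ce⁴⁺(aq), Q = ([Co²⁺(aq)]·[Ce⁴⁺(aq)]) / ([Co³⁺(aq)]·[Ce³⁺(aq)]) = 0.518, giving log Q = −0.285.
Applying E = E° − (RT ln10/nF)·log Q gives +0.20 − (0.072/1)(−0.285) = +0.22 V.

+0.22 V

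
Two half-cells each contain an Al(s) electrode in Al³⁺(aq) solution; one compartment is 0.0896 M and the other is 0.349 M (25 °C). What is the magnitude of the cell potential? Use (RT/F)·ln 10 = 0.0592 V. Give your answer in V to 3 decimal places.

For a concentration cell E°cell = 0, since both electrodes use the same couple.
The compartment with the higher Al³⁺(aq) concentration (0.349 M) acts as the cathode; ions are reduced there and produced at the dilute (0.0896 M) anode.
With n = 3, Ecell = −(0.0592/3)·log([dilute]/[conc]) = −(0.0592/3)·log(0.0896/0.349) = +0.012 V.

0.012 V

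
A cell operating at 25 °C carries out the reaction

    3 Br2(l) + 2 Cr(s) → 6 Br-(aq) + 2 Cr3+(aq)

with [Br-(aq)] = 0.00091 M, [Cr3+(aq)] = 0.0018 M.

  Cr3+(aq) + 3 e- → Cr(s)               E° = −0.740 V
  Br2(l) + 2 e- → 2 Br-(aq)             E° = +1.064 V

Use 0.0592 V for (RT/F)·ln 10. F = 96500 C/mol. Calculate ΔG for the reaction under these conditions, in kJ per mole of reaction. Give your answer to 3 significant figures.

The standard cell potential is +1.064 − (−0.740) = +1.804 V, with n = 6 electrons in the balanced equation.
The reaction quotient is [Br-(aq)]^6·[Cr3+(aq)]^2 = 1.84×10^−24; by Nernst, E = +1.804 − (0.0592/6)(−23.735) = +2.0382 V.
Then ΔG = −nFE = −6 × 96500 × +2.0382 J/mol = −1180 kJ/mol.

−1180 kJ/mol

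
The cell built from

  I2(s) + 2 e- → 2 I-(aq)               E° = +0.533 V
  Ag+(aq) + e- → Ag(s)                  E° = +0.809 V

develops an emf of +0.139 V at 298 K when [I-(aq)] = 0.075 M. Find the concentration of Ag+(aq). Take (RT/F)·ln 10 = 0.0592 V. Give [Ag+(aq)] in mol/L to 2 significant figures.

Ag⁺/Ag is the cathode (higher E°); E°cell = +0.809 − (+0.533) = +0.276 V with n = 2.
Rearranging E = E° − (0.0592/n)·log Q gives log Q = 2(+0.276 − (+0.139))/0.0592 = 4.628.
The balanced reaction is 2 Ag+(aq) + 2 I-(aq) → 2 Ag(s) + I2(s), so Q = 1 / ([Ag+(aq)]^2·[I-(aq)]^2).
Solving for the unknown gives log [Ag+(aq)] = −1.189, so [Ag+(aq)] ≈ 0.065 M.

0.065 M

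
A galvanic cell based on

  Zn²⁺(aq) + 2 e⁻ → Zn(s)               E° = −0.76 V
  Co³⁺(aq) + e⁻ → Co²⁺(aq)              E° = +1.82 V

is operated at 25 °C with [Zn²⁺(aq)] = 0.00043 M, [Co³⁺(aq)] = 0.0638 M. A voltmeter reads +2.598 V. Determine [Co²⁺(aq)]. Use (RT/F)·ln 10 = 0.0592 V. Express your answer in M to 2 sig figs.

1.5 M

The Co³⁺/Co²⁺ couple has the larger reduction potential, so it is the cathode: E°cell = +1.82 − (−0.76) = +2.58 V and n = 2.
Rearranging E = E° − (0.0592/n)·log Q gives log Q = 2(+2.58 − (+2.598))/0.0592 = −0.608.
For 2 Co³⁺(aq) + Zn(s) → 2 Co²⁺(aq) + Zn²⁺(aq), the reaction quotient is Q = ([Co²⁺(aq)]^2·[Zn²⁺(aq)]) / [Co³⁺(aq)]^2.
Substituting the known concentrations and solving, log [Co²⁺(aq)] = 0.184 and [Co²⁺(aq)] = 1.5 M.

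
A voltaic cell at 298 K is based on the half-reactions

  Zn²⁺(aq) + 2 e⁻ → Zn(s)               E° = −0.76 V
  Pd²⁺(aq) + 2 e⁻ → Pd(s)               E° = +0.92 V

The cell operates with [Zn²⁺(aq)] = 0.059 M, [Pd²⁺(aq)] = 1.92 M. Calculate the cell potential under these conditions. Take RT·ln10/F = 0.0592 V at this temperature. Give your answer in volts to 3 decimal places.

The Pd²⁺/Pd couple has the more positive E°, so it is the cathode; Zn²⁺/Zn is the anode.
E°cell = E°cat − E°an = +0.92 − (−0.76) = +1.68 V; n = 2.
The balanced reaction is Pd²⁺(aq) + Zn(s) → Pd(s) + Zn²⁺(aq), so Q = [Zn²⁺(aq)] / [Pd²⁺(aq)] = 0.0307 and log Q = −1.512.
E = E° − (0.0592/n)·log Q = +1.68 − (0.0592/2)(−1.512) = +1.725 V.

+1.725 V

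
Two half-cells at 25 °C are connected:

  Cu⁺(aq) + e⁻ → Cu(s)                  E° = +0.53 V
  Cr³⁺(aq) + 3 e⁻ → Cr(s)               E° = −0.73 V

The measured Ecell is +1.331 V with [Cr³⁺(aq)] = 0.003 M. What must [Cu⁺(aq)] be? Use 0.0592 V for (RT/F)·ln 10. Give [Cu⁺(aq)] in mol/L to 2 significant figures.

2.3 M

Cu⁺/Cu is the cathode (higher E°); E°cell = +0.53 − (−0.73) = +1.26 V with n = 3.
Rearranging E = E° − (0.0592/n)·log Q gives log Q = 3(+1.26 − (+1.331))/0.0592 = −3.598.
The balanced reaction is 3 Cu⁺(aq) + Cr(s) → 3 Cu(s) + Cr³⁺(aq), so Q = [Cr³⁺(aq)] / [Cu⁺(aq)]^3.
Solving for the unknown gives log [Cu⁺(aq)] = 0.358, so [Cu⁺(aq)] ≈ 2.3 M.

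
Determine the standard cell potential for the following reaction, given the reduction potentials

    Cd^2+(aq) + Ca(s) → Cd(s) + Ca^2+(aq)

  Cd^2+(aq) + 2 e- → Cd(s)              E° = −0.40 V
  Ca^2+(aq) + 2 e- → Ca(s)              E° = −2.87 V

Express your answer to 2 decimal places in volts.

+2.47 V

In the reaction as written, Cd^2+(aq) is reduced (cathode) and Ca^2+(aq) is produced by oxidation at the anode.
E°cell = E°(cathode) − E°(anode) = −0.40 − (−2.87) = +2.47 V.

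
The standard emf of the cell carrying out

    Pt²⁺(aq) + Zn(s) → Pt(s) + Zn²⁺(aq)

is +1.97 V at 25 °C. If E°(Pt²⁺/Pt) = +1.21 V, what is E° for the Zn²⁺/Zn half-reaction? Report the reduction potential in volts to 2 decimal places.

−0.76 V

In the reaction as written the Pt²⁺/Pt couple is reduced (cathode) and Zn²⁺/Zn is oxidized (anode), so E°cell = E°(Pt²⁺/Pt) − E°(Zn²⁺/Zn).
E°(Zn²⁺/Zn) = E°(cathode) − E°cell = +1.21 − (+1.97) = −0.76 V.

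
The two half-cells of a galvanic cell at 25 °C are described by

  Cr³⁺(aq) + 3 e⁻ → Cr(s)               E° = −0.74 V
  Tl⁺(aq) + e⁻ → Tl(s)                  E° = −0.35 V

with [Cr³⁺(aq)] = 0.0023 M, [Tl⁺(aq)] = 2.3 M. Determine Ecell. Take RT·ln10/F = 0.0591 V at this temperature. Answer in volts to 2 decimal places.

+0.46 V

Since E°(Tl⁺/Tl) > E°(Cr³⁺/Cr), Tl⁺/Tl serves as the cathode.
E°cell = −0.35 − (−0.74) = +0.39 V, with n = 3 electrons transferred.
Balancing gives 3 Tl⁺(aq) + Cr(s) → 3 Tl(s) + Cr³⁺(aq); hence Q = [Cr³⁺(aq)] / [Tl⁺(aq)]^3 = 0.000189 (log Q = −3.723).
E = E° − (0.0591/n)·log Q = +0.39 − (0.0591/3)(−3.723) = +0.46 V.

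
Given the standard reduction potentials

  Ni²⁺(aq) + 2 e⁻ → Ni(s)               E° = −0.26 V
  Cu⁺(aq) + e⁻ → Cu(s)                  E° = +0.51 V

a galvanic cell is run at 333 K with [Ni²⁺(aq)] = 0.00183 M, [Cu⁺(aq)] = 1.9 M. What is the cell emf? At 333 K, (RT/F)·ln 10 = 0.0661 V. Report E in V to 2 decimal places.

The Cu⁺/Cu couple has the more positive E°, so it is the cathode; Ni²⁺/Ni is the anode.
The standard potential is +0.51 − (−0.26) = +0.77 V and the balanced reaction transfers n = 2 electrons.
Balancing gives 2 Cu⁺(aq) + Ni(s) → 2 Cu(s) + Ni²⁺(aq); hence Q = [Ni²⁺(aq)] / [Cu⁺(aq)]^2 = 0.000507 (log Q = −3.295).
By the Nernst equation, E = +0.77 − (0.0661/2)·(−3.295) = +0.88 V.

+0.88 V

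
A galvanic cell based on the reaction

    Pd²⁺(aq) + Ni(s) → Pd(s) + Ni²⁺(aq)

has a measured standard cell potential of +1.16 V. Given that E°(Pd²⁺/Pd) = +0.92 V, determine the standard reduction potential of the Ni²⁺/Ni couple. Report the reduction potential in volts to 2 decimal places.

−0.24 V

In the reaction as written the Pd²⁺/Pd couple is reduced (cathode) and Ni²⁺/Ni is oxidized (anode), so E°cell = E°(Pd²⁺/Pd) − E°(Ni²⁺/Ni).
E°(Ni²⁺/Ni) = E°(cathode) − E°cell = +0.92 − (+1.16) = −0.24 V.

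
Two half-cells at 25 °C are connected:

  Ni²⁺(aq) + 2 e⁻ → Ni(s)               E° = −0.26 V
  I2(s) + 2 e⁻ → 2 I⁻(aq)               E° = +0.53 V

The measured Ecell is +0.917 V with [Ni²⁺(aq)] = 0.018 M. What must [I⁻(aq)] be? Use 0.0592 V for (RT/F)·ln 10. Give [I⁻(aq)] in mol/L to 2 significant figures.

The I₂/I⁻ couple has the larger reduction potential, so it is the cathode: E°cell = +0.53 − (−0.26) = +0.79 V and n = 2.
Since E = E° − (0.0592/n)·log Q, log Q = n(E° − E)/0.0592 = −4.291.
Balancing electrons gives I2(s) + Ni(s) → 2 I⁻(aq) + Ni²⁺(aq); thus Q = [I⁻(aq)]^2·[Ni²⁺(aq)].
Solving for the unknown gives log [I⁻(aq)] = −1.273, so [I⁻(aq)] ≈ 0.053 M.

0.053 M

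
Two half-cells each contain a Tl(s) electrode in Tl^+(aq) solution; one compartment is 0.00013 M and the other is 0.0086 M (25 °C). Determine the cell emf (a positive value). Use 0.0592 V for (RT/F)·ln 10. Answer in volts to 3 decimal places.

0.108 V

For a concentration cell E°cell = 0, since both electrodes use the same couple.
The compartment with the higher Tl^+(aq) concentration (0.0086 M) acts as the cathode; ions are reduced there and produced at the dilute (0.00013 M) anode.
With n = 1, Ecell = −(0.0592/1)·log([dilute]/[conc]) = −(0.0592/1)·log(0.00013/0.0086) = +0.108 V.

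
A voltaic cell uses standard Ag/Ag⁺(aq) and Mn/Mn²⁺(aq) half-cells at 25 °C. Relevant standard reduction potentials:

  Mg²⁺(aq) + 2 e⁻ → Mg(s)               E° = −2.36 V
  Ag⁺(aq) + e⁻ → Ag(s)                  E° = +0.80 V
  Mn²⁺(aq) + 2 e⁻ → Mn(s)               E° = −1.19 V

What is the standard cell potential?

Of the two couples in this cell, the one with the more positive reduction potential is reduced at the cathode: here that is Ag⁺/Ag (+0.80 V); Mn²⁺/Mn (−1.19 V) is the anode.
E°cell = E°(cathode) − E°(anode) = +0.80 − (−1.19) = +1.99 V.

+1.99 V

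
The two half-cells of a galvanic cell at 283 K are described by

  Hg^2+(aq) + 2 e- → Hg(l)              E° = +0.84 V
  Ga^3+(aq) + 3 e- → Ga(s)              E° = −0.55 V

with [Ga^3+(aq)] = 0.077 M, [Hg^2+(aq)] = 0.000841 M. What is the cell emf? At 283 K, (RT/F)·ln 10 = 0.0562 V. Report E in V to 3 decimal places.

+1.324 V

Hg²⁺/Hg is reduced (cathode, E° = +0.84 V) and Ga³⁺/Ga is oxidized (anode).
E°cell = E°cat − E°an = +0.84 − (−0.55) = +1.39 V; n = 6.
Balancing gives 3 Hg^2+(aq) + 2 Ga(s) → 3 Hg(l) + 2 Ga^3+(aq); hence Q = [Ga^3+(aq)]^2 / [Hg^2+(aq)]^3 = 9.97×10^6 (log Q = 6.999).
By the Nernst equation, E = +1.39 − (0.0562/6)·(6.999) = +1.324 V.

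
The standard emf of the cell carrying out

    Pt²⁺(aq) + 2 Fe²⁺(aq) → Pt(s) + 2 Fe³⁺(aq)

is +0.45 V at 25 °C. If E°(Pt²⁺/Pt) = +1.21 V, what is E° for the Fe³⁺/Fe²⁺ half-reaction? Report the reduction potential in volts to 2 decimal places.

In the reaction as written the Pt²⁺/Pt couple is reduced (cathode) and Fe³⁺/Fe²⁺ is oxidized (anode), so E°cell = E°(Pt²⁺/Pt) − E°(Fe³⁺/Fe²⁺).
E°(Fe³⁺/Fe²⁺) = E°(cathode) − E°cell = +1.21 − (+0.45) = +0.76 V.

+0.76 V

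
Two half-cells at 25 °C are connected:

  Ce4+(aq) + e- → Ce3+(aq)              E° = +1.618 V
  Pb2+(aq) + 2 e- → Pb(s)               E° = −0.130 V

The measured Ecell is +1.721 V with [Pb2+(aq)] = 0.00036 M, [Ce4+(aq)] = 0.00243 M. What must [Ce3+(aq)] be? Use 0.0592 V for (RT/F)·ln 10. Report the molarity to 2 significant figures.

The Ce⁴⁺/Ce³⁺ couple has the larger reduction potential, so it is the cathode: E°cell = +1.618 − (−0.130) = +1.748 V and n = 2.
Since E = E° − (0.0592/n)·log Q, log Q = n(E° − E)/0.0592 = 0.912.
The balanced reaction is 2 Ce4+(aq) + Pb(s) → 2 Ce3+(aq) + Pb2+(aq), so Q = ([Ce3+(aq)]^2·[Pb2+(aq)]) / [Ce4+(aq)]^2.
Isolating [Ce3+(aq)] in Q = 10^{0.912} yields log [Ce3+(aq)] = −0.437, i.e. 0.37 M.

0.37 M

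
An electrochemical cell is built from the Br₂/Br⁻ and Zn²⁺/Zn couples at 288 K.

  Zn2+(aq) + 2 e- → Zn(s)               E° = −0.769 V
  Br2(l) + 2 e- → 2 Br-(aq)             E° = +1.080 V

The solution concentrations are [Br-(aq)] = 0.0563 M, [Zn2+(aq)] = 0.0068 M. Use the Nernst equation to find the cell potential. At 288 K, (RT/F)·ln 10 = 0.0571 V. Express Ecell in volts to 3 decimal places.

+1.982 V

The Br₂/Br⁻ couple has the more positive E°, so it is the cathode; Zn²⁺/Zn is the anode.
E°cell = +1.080 − (−0.769) = +1.849 V, with n = 2 electrons transferred.
Balancing gives Br2(l) + Zn(s) → 2 Br-(aq) + Zn2+(aq); hence Q = [Br-(aq)]^2·[Zn2+(aq)] = 2.16×10^−5 (log Q = −4.666).
By the Nernst equation, E = +1.849 − (0.0571/2)·(−4.666) = +1.982 V.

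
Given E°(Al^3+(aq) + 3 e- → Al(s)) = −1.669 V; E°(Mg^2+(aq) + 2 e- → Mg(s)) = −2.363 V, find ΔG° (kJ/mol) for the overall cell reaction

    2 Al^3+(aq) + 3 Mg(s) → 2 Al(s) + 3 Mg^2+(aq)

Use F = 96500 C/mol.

In the reaction as written Al^3+(aq) is reduced, so the Al³⁺/Al couple is the cathode and Mg²⁺/Mg is the anode.
E°cell = −1.669 − (−2.363) = +0.694 V; balancing electrons gives n = 6.
ΔG° = −nFE°cell = −(6)(96500)(+0.694) J/mol = −402 kJ/mol.

−402 kJ/mol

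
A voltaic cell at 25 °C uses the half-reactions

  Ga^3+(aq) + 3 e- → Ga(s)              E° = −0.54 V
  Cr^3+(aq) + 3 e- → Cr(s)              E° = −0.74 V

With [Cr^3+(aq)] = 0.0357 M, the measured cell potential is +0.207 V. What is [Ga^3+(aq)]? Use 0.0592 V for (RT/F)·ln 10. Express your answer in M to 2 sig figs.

0.081 M

Ga³⁺/Ga is the cathode (higher E°); E°cell = −0.54 − (−0.74) = +0.20 V with n = 3.
Rearranging E = E° − (0.0592/n)·log Q gives log Q = 3(+0.20 − (+0.207))/0.0592 = −0.355.
For Ga^3+(aq) + Cr(s) → Ga(s) + Cr^3+(aq), the reaction quotient is Q = [Cr^3+(aq)] / [Ga^3+(aq)].
Substituting the known concentrations and solving, log [Ga^3+(aq)] = −1.092 and [Ga^3+(aq)] = 0.081 M.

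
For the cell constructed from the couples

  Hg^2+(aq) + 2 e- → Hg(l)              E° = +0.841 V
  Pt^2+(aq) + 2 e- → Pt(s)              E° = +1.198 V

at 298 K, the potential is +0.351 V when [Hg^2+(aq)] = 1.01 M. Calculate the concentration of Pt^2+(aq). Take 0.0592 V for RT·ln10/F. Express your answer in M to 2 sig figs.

Pt²⁺/Pt is the cathode (higher E°); E°cell = +1.198 − (+0.841) = +0.357 V with n = 2.
From the Nernst equation, log Q = n(E° − E)/0.0592 = 2·(+0.357 − (+0.351))/0.0592 = 0.203.
Balancing electrons gives Pt^2+(aq) + Hg(l) → Pt(s) + Hg^2+(aq); thus Q = [Hg^2+(aq)] / [Pt^2+(aq)].
Substituting the known concentrations and solving, log [Pt^2+(aq)] = −0.199 and [Pt^2+(aq)] = 0.63 M.

0.63 M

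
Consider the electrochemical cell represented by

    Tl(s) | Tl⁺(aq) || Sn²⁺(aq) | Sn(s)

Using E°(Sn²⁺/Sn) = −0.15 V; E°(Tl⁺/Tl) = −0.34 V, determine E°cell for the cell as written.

+0.19 V

By convention the left-hand electrode in cell notation is the anode (oxidation) and the right-hand electrode is the cathode (reduction).
E°cell = E°(right) − E°(left) = −0.15 − (−0.34) = +0.19 V.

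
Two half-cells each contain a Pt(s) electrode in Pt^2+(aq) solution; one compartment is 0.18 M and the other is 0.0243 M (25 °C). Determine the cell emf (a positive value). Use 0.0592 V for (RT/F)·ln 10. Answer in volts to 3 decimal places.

0.026 V

For a concentration cell E°cell = 0, since both electrodes use the same couple.
The compartment with the higher Pt^2+(aq) concentration (0.18 M) acts as the cathode; ions are reduced there and produced at the dilute (0.0243 M) anode.
With n = 2, Ecell = −(0.0592/2)·log([dilute]/[conc]) = −(0.0592/2)·log(0.0243/0.18) = +0.026 V.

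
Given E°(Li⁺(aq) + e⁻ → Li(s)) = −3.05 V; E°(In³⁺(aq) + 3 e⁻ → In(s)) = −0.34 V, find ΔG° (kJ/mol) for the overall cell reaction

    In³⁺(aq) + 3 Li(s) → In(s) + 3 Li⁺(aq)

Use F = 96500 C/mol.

−785 kJ/mol

In the reaction as written In³⁺(aq) is reduced, so the In³⁺/In couple is the cathode and Li⁺/Li is the anode.
E°cell = −0.34 − (−3.05) = +2.71 V; balancing electrons gives n = 3.
ΔG° = −nFE°cell = −(3)(96500)(+2.71) J/mol = −785 kJ/mol.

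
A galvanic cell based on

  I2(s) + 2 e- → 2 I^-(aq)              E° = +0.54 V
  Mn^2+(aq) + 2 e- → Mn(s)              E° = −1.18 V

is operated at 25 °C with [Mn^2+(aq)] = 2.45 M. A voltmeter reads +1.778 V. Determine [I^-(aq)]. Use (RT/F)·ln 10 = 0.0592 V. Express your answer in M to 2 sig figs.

0.067 M

I₂/I⁻ is the cathode (higher E°); E°cell = +0.54 − (−1.18) = +1.72 V with n = 2.
From the Nernst equation, log Q = n(E° − E)/0.0592 = 2·(+1.72 − (+1.778))/0.0592 = −1.959.
Balancing electrons gives I2(s) + Mn(s) → 2 I^-(aq) + Mn^2+(aq); thus Q = [I^-(aq)]^2·[Mn^2+(aq)].
Substituting the known concentrations and solving, log [I^-(aq)] = −1.174 and [I^-(aq)] = 0.067 M.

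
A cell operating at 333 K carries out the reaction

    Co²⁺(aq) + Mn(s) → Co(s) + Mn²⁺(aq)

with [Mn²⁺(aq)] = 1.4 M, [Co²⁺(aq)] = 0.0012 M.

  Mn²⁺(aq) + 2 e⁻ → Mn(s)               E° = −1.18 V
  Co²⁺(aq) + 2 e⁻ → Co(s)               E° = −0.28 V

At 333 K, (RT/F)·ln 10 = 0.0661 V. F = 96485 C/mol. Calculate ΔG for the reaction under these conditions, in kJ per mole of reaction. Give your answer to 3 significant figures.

The standard cell potential is −0.28 − (−1.18) = +0.90 V, with n = 2 electrons in the balanced equation.
The reaction quotient is [Mn²⁺(aq)] / [Co²⁺(aq)] = 1.17×10^3; by Nernst, E = +0.90 − (0.0661/2)(3.067) = +0.7986 V.
Then ΔG = −nFE = −2 × 96485 × +0.7986 J/mol = −154 kJ/mol.

−154 kJ/mol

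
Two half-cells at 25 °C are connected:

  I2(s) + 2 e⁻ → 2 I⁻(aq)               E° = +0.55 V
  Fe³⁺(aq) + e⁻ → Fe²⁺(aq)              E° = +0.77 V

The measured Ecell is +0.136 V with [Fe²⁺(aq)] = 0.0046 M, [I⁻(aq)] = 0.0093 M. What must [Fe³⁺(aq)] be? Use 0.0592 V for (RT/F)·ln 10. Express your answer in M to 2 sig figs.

Fe³⁺/Fe²⁺ is the cathode (higher E°); E°cell = +0.77 − (+0.55) = +0.22 V with n = 2.
From the Nernst equation, log Q = n(E° − E)/0.0592 = 2·(+0.22 − (+0.136))/0.0592 = 2.838.
The balanced reaction is 2 Fe³⁺(aq) + 2 I⁻(aq) → 2 Fe²⁺(aq) + I2(s), so Q = [Fe²⁺(aq)]^2 / ([Fe³⁺(aq)]^2·[I⁻(aq)]^2).
Isolating [Fe³⁺(aq)] in Q = 10^{2.838} yields log [Fe³⁺(aq)] = −1.725, i.e. 0.019 M.

0.019 M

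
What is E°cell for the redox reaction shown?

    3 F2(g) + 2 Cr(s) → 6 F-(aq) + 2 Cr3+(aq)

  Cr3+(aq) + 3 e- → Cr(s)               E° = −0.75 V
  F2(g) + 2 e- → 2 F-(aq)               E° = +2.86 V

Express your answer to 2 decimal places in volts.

F2(g) gains electrons, so the F₂/F⁻ couple is the cathode; the Cr³⁺/Cr couple is the anode.
E°cell = E°(cathode) − E°(anode) = +2.86 − (−0.75) = +3.61 V.
The positive value indicates the reaction is spontaneous as written.

+3.61 V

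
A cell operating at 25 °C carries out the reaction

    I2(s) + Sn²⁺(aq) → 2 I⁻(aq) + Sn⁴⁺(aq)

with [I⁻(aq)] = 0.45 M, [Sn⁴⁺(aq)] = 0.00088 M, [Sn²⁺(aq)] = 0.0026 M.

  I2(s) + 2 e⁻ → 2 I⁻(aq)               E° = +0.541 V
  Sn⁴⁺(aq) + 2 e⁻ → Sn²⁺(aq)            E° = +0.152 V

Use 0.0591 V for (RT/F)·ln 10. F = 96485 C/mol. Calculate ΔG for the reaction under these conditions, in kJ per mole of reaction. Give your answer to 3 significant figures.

−81.7 kJ/mol

The standard cell potential is +0.541 − (+0.152) = +0.389 V, with n = 2 electrons in the balanced equation.
Here Q = ([I⁻(aq)]^2·[Sn⁴⁺(aq)]) / [Sn²⁺(aq)] = 0.0685 (log Q = −1.164), giving E = +0.389 − (0.0591/2)·(−1.164) = +0.4234 V.
Then ΔG = −nFE = −2 × 96485 × +0.4234 J/mol = −81.7 kJ/mol.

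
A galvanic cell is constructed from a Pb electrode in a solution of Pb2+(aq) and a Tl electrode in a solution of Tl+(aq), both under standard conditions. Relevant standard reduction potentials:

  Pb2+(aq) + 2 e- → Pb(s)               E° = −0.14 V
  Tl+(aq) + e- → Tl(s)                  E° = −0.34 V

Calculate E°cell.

Of the two couples in this cell, the one with the more positive reduction potential is reduced at the cathode: here that is Pb²⁺/Pb (−0.14 V); Tl⁺/Tl (−0.34 V) is the anode.
E°cell = E°(cathode) − E°(anode) = −0.14 − (−0.34) = +0.20 V.

+0.20 V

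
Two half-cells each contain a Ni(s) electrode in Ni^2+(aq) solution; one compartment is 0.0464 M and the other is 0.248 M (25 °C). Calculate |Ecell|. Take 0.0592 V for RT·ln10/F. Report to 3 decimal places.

0.022 V

For a concentration cell E°cell = 0, since both electrodes use the same couple.
The compartment with the higher Ni^2+(aq) concentration (0.248 M) acts as the cathode; ions are reduced there and produced at the dilute (0.0464 M) anode.
With n = 2, Ecell = −(0.0592/2)·log([dilute]/[conc]) = −(0.0592/2)·log(0.0464/0.248) = +0.022 V.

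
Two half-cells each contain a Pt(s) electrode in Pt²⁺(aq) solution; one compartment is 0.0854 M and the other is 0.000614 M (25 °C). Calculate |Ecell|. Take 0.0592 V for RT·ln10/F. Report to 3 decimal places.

For a concentration cell E°cell = 0, since both electrodes use the same couple.
The compartment with the higher Pt²⁺(aq) concentration (0.0854 M) acts as the cathode; ions are reduced there and produced at the dilute (0.000614 M) anode.
With n = 2, Ecell = −(0.0592/2)·log([dilute]/[conc]) = −(0.0592/2)·log(0.000614/0.0854) = +0.063 V.

0.063 V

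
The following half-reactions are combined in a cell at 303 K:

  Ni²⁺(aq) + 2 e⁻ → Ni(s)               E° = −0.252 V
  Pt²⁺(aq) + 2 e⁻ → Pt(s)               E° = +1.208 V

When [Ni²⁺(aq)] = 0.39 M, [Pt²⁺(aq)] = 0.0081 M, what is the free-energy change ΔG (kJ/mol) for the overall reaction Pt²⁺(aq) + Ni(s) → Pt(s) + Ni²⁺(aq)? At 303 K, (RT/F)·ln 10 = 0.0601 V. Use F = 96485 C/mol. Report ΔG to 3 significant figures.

−272 kJ/mol

E°cell = +1.208 − (−0.252) = +1.460 V; the balanced reaction transfers n = 2 electrons.
Q = [Ni²⁺(aq)] / [Pt²⁺(aq)] = 48.1, so log Q = 1.683 and E = +1.460 − (0.0601/2)(1.683) = +1.4094 V.
Finally ΔG = −nFE = −(2)(96485 C/mol)(+1.4094 V) = −272 kJ/mol.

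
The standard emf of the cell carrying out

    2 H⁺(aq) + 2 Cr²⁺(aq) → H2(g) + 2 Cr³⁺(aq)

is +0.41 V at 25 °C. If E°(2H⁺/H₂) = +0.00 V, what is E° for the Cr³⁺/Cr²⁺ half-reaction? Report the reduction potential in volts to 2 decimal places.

In the reaction as written the 2H⁺/H₂ couple is reduced (cathode) and Cr³⁺/Cr²⁺ is oxidized (anode), so E°cell = E°(2H⁺/H₂) − E°(Cr³⁺/Cr²⁺).
E°(Cr³⁺/Cr²⁺) = E°(cathode) − E°cell = +0.00 − (+0.41) = −0.41 V.

−0.41 V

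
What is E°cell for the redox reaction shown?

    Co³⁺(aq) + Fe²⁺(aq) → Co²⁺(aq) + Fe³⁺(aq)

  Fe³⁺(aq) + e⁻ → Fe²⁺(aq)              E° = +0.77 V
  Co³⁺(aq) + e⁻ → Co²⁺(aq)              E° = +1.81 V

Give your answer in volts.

+1.04 V

Co³⁺(aq) gains electrons, so the Co³⁺/Co²⁺ couple is the cathode; the Fe³⁺/Fe²⁺ couple is the anode.
E°cell = E°(cathode) − E°(anode) = +1.81 − (+0.77) = +1.04 V.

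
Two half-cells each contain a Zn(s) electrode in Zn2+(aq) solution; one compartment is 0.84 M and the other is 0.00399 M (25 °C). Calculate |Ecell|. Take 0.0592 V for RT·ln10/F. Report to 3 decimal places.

For a concentration cell E°cell = 0, since both electrodes use the same couple.
The compartment with the higher Zn2+(aq) concentration (0.84 M) acts as the cathode; ions are reduced there and produced at the dilute (0.00399 M) anode.
With n = 2, Ecell = −(0.0592/2)·log([dilute]/[conc]) = −(0.0592/2)·log(0.00399/0.84) = +0.069 V.

0.069 V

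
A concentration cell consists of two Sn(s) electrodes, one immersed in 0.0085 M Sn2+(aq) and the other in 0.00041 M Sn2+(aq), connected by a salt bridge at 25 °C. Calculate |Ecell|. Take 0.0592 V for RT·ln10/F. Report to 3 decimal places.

For a concentration cell E°cell = 0, since both electrodes use the same couple.
The compartment with the higher Sn2+(aq) concentration (0.0085 M) acts as the cathode; ions are reduced there and produced at the dilute (0.00041 M) anode.
With n = 2, Ecell = −(0.0592/2)·log([dilute]/[conc]) = −(0.0592/2)·log(0.00041/0.0085) = +0.039 V.

0.039 V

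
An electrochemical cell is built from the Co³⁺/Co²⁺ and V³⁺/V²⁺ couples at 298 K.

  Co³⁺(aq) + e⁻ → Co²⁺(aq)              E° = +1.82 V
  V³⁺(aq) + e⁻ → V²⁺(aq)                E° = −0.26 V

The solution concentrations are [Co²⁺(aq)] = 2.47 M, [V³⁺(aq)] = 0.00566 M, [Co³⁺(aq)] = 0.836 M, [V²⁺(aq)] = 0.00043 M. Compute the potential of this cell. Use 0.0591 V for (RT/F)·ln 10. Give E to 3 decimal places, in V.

+1.986 V

The Co³⁺/Co²⁺ couple has the more positive E°, so it is the cathode; V³⁺/V²⁺ is the anode.
E°cell = E°cat − E°an = +1.82 − (−0.26) = +2.08 V; n = 1.
The balanced reaction is Co³⁺(aq) + V²⁺(aq) → Co²⁺(aq) + V³⁺(aq), so Q = ([Co²⁺(aq)]·[V³⁺(aq)]) / ([Co³⁺(aq)]·[V²⁺(aq)]) = 38.9 and log Q = 1.590.
By the Nernst equation, E = +2.08 − (0.0591/1)·(1.590) = +1.986 V.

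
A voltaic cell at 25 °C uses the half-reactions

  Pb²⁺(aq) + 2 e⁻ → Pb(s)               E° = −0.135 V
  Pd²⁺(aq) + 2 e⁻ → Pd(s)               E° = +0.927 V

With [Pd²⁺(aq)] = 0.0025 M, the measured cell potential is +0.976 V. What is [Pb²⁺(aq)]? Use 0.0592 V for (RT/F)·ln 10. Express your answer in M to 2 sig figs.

2.0 M

The Pd²⁺/Pd couple has the larger reduction potential, so it is the cathode: E°cell = +0.927 − (−0.135) = +1.062 V and n = 2.
Since E = E° − (0.0592/n)·log Q, log Q = n(E° − E)/0.0592 = 2.905.
The balanced reaction is Pd²⁺(aq) + Pb(s) → Pd(s) + Pb²⁺(aq), so Q = [Pb²⁺(aq)] / [Pd²⁺(aq)].
Isolating [Pb²⁺(aq)] in Q = 10^{2.905} yields log [Pb²⁺(aq)] = 0.303, i.e. 2.0 M.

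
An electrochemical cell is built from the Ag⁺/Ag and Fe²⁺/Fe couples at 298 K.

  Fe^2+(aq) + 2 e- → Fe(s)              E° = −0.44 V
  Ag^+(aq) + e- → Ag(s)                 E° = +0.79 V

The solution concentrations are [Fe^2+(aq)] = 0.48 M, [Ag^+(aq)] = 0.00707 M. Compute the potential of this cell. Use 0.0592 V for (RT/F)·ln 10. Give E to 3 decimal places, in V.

+1.112 V

Ag⁺/Ag is reduced (cathode, E° = +0.79 V) and Fe²⁺/Fe is oxidized (anode).
E°cell = E°cat − E°an = +0.79 − (−0.44) = +1.23 V; n = 2.
Balancing gives 2 Ag^+(aq) + Fe(s) → 2 Ag(s) + Fe^2+(aq); hence Q = [Fe^2+(aq)] / [Ag^+(aq)]^2 = 9.6×10^3 (log Q = 3.982).
Applying E = E° − (RT ln10/nF)·log Q gives +1.23 − (0.0592/2)(3.982) = +1.112 V.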